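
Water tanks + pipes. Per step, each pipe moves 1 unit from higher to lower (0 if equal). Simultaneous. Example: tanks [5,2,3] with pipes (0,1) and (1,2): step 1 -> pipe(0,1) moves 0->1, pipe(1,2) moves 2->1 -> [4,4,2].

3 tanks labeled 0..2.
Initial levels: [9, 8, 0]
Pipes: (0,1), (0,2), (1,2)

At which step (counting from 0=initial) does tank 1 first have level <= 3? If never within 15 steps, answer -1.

Step 1: flows [0->1,0->2,1->2] -> levels [7 8 2]
Step 2: flows [1->0,0->2,1->2] -> levels [7 6 4]
Step 3: flows [0->1,0->2,1->2] -> levels [5 6 6]
Step 4: flows [1->0,2->0,1=2] -> levels [7 5 5]
Step 5: flows [0->1,0->2,1=2] -> levels [5 6 6]
  -> period-2 cycle (repeats step 3); tank 1 never drops to <=3
Tank 1 never reaches <=3 within 15 steps

Answer: -1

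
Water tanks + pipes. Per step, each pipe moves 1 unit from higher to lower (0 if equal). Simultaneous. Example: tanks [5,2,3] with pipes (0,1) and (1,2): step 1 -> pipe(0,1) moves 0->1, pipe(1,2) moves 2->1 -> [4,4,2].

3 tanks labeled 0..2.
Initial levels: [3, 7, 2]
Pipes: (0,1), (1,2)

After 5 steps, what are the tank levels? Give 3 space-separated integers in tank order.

Answer: 4 5 3

Derivation:
Step 1: flows [1->0,1->2] -> levels [4 5 3]
Step 2: flows [1->0,1->2] -> levels [5 3 4]
Step 3: flows [0->1,2->1] -> levels [4 5 3]
  -> period-2 cycle: step 3 state = step 1 state
  -> state at step 5: (5-1) mod 2 = 0, same as step 1 -> [4 5 3]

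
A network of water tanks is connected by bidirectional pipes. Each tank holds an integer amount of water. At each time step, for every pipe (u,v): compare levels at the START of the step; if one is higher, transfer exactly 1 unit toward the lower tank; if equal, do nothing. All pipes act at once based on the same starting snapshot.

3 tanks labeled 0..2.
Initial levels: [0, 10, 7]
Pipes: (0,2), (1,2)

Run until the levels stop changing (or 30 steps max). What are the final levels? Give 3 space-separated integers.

Answer: 6 6 5

Derivation:
Step 1: flows [2->0,1->2] -> levels [1 9 7]
Step 2: flows [2->0,1->2] -> levels [2 8 7]
Step 3: flows [2->0,1->2] -> levels [3 7 7]
Step 4: flows [2->0,1=2] -> levels [4 7 6]
Step 5: flows [2->0,1->2] -> levels [5 6 6]
Step 6: flows [2->0,1=2] -> levels [6 6 5]
Step 7: flows [0->2,1->2] -> levels [5 5 7]
Step 8: flows [2->0,2->1] -> levels [6 6 5]
  -> period-2 cycle: step 8 state = step 6 state; never stabilizes
  -> state at step 30: (30-6) mod 2 = 0, same as step 6 -> [6 6 5]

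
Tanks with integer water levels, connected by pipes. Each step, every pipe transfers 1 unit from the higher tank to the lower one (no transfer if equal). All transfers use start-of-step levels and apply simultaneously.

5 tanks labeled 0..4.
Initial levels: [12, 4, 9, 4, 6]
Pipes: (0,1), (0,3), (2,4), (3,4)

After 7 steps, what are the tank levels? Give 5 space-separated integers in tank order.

Step 1: flows [0->1,0->3,2->4,4->3] -> levels [10 5 8 6 6]
Step 2: flows [0->1,0->3,2->4,3=4] -> levels [8 6 7 7 7]
Step 3: flows [0->1,0->3,2=4,3=4] -> levels [6 7 7 8 7]
Step 4: flows [1->0,3->0,2=4,3->4] -> levels [8 6 7 6 8]
Step 5: flows [0->1,0->3,4->2,4->3] -> levels [6 7 8 8 6]
Step 6: flows [1->0,3->0,2->4,3->4] -> levels [8 6 7 6 8]
  -> period-2 cycle: step 6 state = step 4 state
  -> state at step 7: (7-4) mod 2 = 1, same as step 5 -> [6 7 8 8 6]

Answer: 6 7 8 8 6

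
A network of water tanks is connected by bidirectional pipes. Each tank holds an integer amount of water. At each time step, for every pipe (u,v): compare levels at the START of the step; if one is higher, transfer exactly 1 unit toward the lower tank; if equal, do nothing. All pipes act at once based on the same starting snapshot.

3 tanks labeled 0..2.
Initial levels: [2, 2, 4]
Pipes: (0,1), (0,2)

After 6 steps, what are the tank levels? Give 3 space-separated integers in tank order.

Step 1: flows [0=1,2->0] -> levels [3 2 3]
Step 2: flows [0->1,0=2] -> levels [2 3 3]
Step 3: flows [1->0,2->0] -> levels [4 2 2]
Step 4: flows [0->1,0->2] -> levels [2 3 3]
  -> period-2 cycle: step 4 state = step 2 state
  -> state at step 6: (6-2) mod 2 = 0, same as step 2 -> [2 3 3]

Answer: 2 3 3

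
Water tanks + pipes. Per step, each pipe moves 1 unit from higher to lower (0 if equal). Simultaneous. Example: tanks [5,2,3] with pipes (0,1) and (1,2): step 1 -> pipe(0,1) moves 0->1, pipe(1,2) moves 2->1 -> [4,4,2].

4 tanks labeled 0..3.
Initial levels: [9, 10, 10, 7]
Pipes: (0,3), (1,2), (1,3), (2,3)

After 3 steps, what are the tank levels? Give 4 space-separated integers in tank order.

Step 1: flows [0->3,1=2,1->3,2->3] -> levels [8 9 9 10]
Step 2: flows [3->0,1=2,3->1,3->2] -> levels [9 10 10 7]
  -> period-2 cycle: step 2 state = step 0 state
  -> state at step 3: (3-0) mod 2 = 1, same as step 1 -> [8 9 9 10]

Answer: 8 9 9 10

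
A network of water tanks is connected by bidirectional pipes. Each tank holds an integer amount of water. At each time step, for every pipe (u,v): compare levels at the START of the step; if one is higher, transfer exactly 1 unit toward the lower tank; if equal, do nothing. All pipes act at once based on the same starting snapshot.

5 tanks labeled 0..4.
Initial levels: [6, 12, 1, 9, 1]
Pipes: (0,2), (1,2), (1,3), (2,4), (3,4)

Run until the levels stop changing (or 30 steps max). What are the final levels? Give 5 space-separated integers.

Answer: 6 6 4 7 6

Derivation:
Step 1: flows [0->2,1->2,1->3,2=4,3->4] -> levels [5 10 3 9 2]
Step 2: flows [0->2,1->2,1->3,2->4,3->4] -> levels [4 8 4 9 4]
Step 3: flows [0=2,1->2,3->1,2=4,3->4] -> levels [4 8 5 7 5]
Step 4: flows [2->0,1->2,1->3,2=4,3->4] -> levels [5 6 5 7 6]
Step 5: flows [0=2,1->2,3->1,4->2,3->4] -> levels [5 6 7 5 6]
Step 6: flows [2->0,2->1,1->3,2->4,4->3] -> levels [6 6 4 7 6]
Step 7: flows [0->2,1->2,3->1,4->2,3->4] -> levels [5 6 7 5 6]
  -> period-2 cycle: step 7 state = step 5 state; never stabilizes
  -> state at step 30: (30-5) mod 2 = 1, same as step 6 -> [6 6 4 7 6]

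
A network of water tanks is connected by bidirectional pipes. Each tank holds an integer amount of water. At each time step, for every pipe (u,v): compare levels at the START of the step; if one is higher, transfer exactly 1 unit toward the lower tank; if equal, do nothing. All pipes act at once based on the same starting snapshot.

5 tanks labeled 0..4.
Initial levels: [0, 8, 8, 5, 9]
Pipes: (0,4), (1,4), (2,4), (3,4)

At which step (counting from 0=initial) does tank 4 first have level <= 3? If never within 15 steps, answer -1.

Step 1: flows [4->0,4->1,4->2,4->3] -> levels [1 9 9 6 5]
Step 2: flows [4->0,1->4,2->4,3->4] -> levels [2 8 8 5 7]
Step 3: flows [4->0,1->4,2->4,4->3] -> levels [3 7 7 6 7]
Step 4: flows [4->0,1=4,2=4,4->3] -> levels [4 7 7 7 5]
Step 5: flows [4->0,1->4,2->4,3->4] -> levels [5 6 6 6 7]
Step 6: flows [4->0,4->1,4->2,4->3] -> levels [6 7 7 7 3]
Tank 4 first reaches <=3 at step 6

Answer: 6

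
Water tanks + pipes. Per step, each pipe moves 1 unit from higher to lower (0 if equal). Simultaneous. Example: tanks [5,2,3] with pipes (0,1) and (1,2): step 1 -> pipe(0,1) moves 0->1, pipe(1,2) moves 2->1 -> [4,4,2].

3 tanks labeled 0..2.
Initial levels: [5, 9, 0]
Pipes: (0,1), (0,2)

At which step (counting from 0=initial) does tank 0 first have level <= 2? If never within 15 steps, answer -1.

Step 1: flows [1->0,0->2] -> levels [5 8 1]
Step 2: flows [1->0,0->2] -> levels [5 7 2]
Step 3: flows [1->0,0->2] -> levels [5 6 3]
Step 4: flows [1->0,0->2] -> levels [5 5 4]
Step 5: flows [0=1,0->2] -> levels [4 5 5]
Step 6: flows [1->0,2->0] -> levels [6 4 4]
Step 7: flows [0->1,0->2] -> levels [4 5 5]
  -> period-2 cycle (repeats step 5); tank 0 never drops to <=2
Tank 0 never reaches <=2 within 15 steps

Answer: -1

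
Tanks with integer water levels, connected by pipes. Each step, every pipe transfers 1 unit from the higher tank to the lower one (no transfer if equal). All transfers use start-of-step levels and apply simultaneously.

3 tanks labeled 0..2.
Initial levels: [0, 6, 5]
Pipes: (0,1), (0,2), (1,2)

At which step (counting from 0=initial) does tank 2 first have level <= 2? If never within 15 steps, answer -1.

Step 1: flows [1->0,2->0,1->2] -> levels [2 4 5]
Step 2: flows [1->0,2->0,2->1] -> levels [4 4 3]
Step 3: flows [0=1,0->2,1->2] -> levels [3 3 5]
Step 4: flows [0=1,2->0,2->1] -> levels [4 4 3]
  -> period-2 cycle (repeats step 2); tank 2 never drops to <=2
Tank 2 never reaches <=2 within 15 steps

Answer: -1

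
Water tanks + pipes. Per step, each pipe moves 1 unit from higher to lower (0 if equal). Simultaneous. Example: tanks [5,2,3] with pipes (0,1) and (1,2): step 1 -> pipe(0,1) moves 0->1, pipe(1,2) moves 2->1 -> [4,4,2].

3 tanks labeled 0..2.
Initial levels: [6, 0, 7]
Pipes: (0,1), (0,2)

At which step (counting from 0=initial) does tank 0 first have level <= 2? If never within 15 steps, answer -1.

Step 1: flows [0->1,2->0] -> levels [6 1 6]
Step 2: flows [0->1,0=2] -> levels [5 2 6]
Step 3: flows [0->1,2->0] -> levels [5 3 5]
Step 4: flows [0->1,0=2] -> levels [4 4 5]
Step 5: flows [0=1,2->0] -> levels [5 4 4]
Step 6: flows [0->1,0->2] -> levels [3 5 5]
Step 7: flows [1->0,2->0] -> levels [5 4 4]
  -> period-2 cycle (repeats step 5); tank 0 never drops to <=2
Tank 0 never reaches <=2 within 15 steps

Answer: -1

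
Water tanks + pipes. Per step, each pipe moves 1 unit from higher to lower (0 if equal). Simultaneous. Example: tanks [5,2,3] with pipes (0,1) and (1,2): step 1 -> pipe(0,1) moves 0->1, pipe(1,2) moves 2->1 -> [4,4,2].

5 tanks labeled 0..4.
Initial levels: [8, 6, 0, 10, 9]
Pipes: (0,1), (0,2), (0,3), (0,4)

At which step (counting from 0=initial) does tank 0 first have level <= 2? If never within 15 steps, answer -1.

Step 1: flows [0->1,0->2,3->0,4->0] -> levels [8 7 1 9 8]
Step 2: flows [0->1,0->2,3->0,0=4] -> levels [7 8 2 8 8]
Step 3: flows [1->0,0->2,3->0,4->0] -> levels [9 7 3 7 7]
Step 4: flows [0->1,0->2,0->3,0->4] -> levels [5 8 4 8 8]
Step 5: flows [1->0,0->2,3->0,4->0] -> levels [7 7 5 7 7]
Step 6: flows [0=1,0->2,0=3,0=4] -> levels [6 7 6 7 7]
Step 7: flows [1->0,0=2,3->0,4->0] -> levels [9 6 6 6 6]
Step 8: flows [0->1,0->2,0->3,0->4] -> levels [5 7 7 7 7]
Step 9: flows [1->0,2->0,3->0,4->0] -> levels [9 6 6 6 6]
  -> period-2 cycle (repeats step 7); tank 0 never drops to <=2
Tank 0 never reaches <=2 within 15 steps

Answer: -1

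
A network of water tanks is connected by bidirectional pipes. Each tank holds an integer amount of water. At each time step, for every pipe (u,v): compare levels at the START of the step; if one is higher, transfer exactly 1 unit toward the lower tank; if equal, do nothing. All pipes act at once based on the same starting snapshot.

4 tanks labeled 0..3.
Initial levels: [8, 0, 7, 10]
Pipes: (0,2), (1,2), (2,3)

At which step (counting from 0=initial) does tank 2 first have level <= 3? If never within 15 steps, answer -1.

Step 1: flows [0->2,2->1,3->2] -> levels [7 1 8 9]
Step 2: flows [2->0,2->1,3->2] -> levels [8 2 7 8]
Step 3: flows [0->2,2->1,3->2] -> levels [7 3 8 7]
Step 4: flows [2->0,2->1,2->3] -> levels [8 4 5 8]
Step 5: flows [0->2,2->1,3->2] -> levels [7 5 6 7]
Step 6: flows [0->2,2->1,3->2] -> levels [6 6 7 6]
Step 7: flows [2->0,2->1,2->3] -> levels [7 7 4 7]
Step 8: flows [0->2,1->2,3->2] -> levels [6 6 7 6]
  -> period-2 cycle (repeats step 6); tank 2 never drops to <=3
Tank 2 never reaches <=3 within 15 steps

Answer: -1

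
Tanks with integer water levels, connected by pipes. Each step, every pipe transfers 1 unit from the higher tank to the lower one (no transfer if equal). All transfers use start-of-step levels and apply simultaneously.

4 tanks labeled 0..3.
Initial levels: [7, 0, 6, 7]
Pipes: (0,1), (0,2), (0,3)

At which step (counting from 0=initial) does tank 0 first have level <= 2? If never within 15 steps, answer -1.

Answer: -1

Derivation:
Step 1: flows [0->1,0->2,0=3] -> levels [5 1 7 7]
Step 2: flows [0->1,2->0,3->0] -> levels [6 2 6 6]
Step 3: flows [0->1,0=2,0=3] -> levels [5 3 6 6]
Step 4: flows [0->1,2->0,3->0] -> levels [6 4 5 5]
Step 5: flows [0->1,0->2,0->3] -> levels [3 5 6 6]
Step 6: flows [1->0,2->0,3->0] -> levels [6 4 5 5]
  -> period-2 cycle (repeats step 4); tank 0 never drops to <=2
Tank 0 never reaches <=2 within 15 steps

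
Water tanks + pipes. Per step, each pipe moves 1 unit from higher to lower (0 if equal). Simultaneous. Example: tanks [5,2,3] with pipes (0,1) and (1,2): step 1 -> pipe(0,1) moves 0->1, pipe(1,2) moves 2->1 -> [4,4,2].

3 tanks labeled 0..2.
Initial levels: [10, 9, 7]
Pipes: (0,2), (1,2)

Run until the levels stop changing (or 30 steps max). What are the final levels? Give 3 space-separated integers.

Step 1: flows [0->2,1->2] -> levels [9 8 9]
Step 2: flows [0=2,2->1] -> levels [9 9 8]
Step 3: flows [0->2,1->2] -> levels [8 8 10]
Step 4: flows [2->0,2->1] -> levels [9 9 8]
  -> period-2 cycle: step 4 state = step 2 state; never stabilizes
  -> state at step 30: (30-2) mod 2 = 0, same as step 2 -> [9 9 8]

Answer: 9 9 8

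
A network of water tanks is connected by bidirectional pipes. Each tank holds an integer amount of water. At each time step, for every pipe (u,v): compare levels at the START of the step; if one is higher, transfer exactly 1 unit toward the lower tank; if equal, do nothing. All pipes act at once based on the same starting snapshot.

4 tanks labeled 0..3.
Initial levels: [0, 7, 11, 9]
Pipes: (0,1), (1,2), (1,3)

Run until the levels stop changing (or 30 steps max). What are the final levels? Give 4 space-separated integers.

Answer: 6 5 8 8

Derivation:
Step 1: flows [1->0,2->1,3->1] -> levels [1 8 10 8]
Step 2: flows [1->0,2->1,1=3] -> levels [2 8 9 8]
Step 3: flows [1->0,2->1,1=3] -> levels [3 8 8 8]
Step 4: flows [1->0,1=2,1=3] -> levels [4 7 8 8]
Step 5: flows [1->0,2->1,3->1] -> levels [5 8 7 7]
Step 6: flows [1->0,1->2,1->3] -> levels [6 5 8 8]
Step 7: flows [0->1,2->1,3->1] -> levels [5 8 7 7]
  -> period-2 cycle: step 7 state = step 5 state; never stabilizes
  -> state at step 30: (30-5) mod 2 = 1, same as step 6 -> [6 5 8 8]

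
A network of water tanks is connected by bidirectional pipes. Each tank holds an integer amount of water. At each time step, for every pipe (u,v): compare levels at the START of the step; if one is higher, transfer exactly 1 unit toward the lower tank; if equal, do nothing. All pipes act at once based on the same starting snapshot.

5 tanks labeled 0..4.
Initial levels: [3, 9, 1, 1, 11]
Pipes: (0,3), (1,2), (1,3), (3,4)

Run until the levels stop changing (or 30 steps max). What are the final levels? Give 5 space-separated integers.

Answer: 5 5 4 4 7

Derivation:
Step 1: flows [0->3,1->2,1->3,4->3] -> levels [2 7 2 4 10]
Step 2: flows [3->0,1->2,1->3,4->3] -> levels [3 5 3 5 9]
Step 3: flows [3->0,1->2,1=3,4->3] -> levels [4 4 4 5 8]
Step 4: flows [3->0,1=2,3->1,4->3] -> levels [5 5 4 4 7]
Step 5: flows [0->3,1->2,1->3,4->3] -> levels [4 3 5 7 6]
Step 6: flows [3->0,2->1,3->1,3->4] -> levels [5 5 4 4 7]
  -> period-2 cycle: step 6 state = step 4 state; never stabilizes
  -> state at step 30: (30-4) mod 2 = 0, same as step 4 -> [5 5 4 4 7]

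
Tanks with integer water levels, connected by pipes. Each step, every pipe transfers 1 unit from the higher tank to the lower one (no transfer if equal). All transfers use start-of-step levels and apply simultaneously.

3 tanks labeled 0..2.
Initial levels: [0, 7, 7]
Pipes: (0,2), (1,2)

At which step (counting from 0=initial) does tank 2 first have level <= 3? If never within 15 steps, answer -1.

Answer: -1

Derivation:
Step 1: flows [2->0,1=2] -> levels [1 7 6]
Step 2: flows [2->0,1->2] -> levels [2 6 6]
Step 3: flows [2->0,1=2] -> levels [3 6 5]
Step 4: flows [2->0,1->2] -> levels [4 5 5]
Step 5: flows [2->0,1=2] -> levels [5 5 4]
Step 6: flows [0->2,1->2] -> levels [4 4 6]
Step 7: flows [2->0,2->1] -> levels [5 5 4]
  -> period-2 cycle (repeats step 5); tank 2 never drops to <=3
Tank 2 never reaches <=3 within 15 steps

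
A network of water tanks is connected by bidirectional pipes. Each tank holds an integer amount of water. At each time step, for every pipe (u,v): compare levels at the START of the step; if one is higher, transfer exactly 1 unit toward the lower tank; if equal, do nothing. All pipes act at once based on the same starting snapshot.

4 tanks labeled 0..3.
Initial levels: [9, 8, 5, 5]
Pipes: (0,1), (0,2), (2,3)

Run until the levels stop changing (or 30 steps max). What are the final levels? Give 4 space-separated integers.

Step 1: flows [0->1,0->2,2=3] -> levels [7 9 6 5]
Step 2: flows [1->0,0->2,2->3] -> levels [7 8 6 6]
Step 3: flows [1->0,0->2,2=3] -> levels [7 7 7 6]
Step 4: flows [0=1,0=2,2->3] -> levels [7 7 6 7]
Step 5: flows [0=1,0->2,3->2] -> levels [6 7 8 6]
Step 6: flows [1->0,2->0,2->3] -> levels [8 6 6 7]
Step 7: flows [0->1,0->2,3->2] -> levels [6 7 8 6]
  -> period-2 cycle: step 7 state = step 5 state; never stabilizes
  -> state at step 30: (30-5) mod 2 = 1, same as step 6 -> [8 6 6 7]

Answer: 8 6 6 7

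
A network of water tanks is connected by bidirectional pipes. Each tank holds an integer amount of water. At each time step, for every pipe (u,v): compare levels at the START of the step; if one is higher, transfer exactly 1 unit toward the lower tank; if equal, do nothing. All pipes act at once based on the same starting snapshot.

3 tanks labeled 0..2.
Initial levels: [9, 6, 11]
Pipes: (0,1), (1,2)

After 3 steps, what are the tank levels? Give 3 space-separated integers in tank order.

Step 1: flows [0->1,2->1] -> levels [8 8 10]
Step 2: flows [0=1,2->1] -> levels [8 9 9]
Step 3: flows [1->0,1=2] -> levels [9 8 9]

Answer: 9 8 9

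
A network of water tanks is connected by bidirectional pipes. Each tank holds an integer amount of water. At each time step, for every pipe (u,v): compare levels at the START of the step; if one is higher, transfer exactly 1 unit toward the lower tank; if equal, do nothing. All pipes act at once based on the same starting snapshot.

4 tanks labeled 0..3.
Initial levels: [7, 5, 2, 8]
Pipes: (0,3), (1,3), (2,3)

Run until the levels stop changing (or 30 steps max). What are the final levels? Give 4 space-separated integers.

Step 1: flows [3->0,3->1,3->2] -> levels [8 6 3 5]
Step 2: flows [0->3,1->3,3->2] -> levels [7 5 4 6]
Step 3: flows [0->3,3->1,3->2] -> levels [6 6 5 5]
Step 4: flows [0->3,1->3,2=3] -> levels [5 5 5 7]
Step 5: flows [3->0,3->1,3->2] -> levels [6 6 6 4]
Step 6: flows [0->3,1->3,2->3] -> levels [5 5 5 7]
  -> period-2 cycle: step 6 state = step 4 state; never stabilizes
  -> state at step 30: (30-4) mod 2 = 0, same as step 4 -> [5 5 5 7]

Answer: 5 5 5 7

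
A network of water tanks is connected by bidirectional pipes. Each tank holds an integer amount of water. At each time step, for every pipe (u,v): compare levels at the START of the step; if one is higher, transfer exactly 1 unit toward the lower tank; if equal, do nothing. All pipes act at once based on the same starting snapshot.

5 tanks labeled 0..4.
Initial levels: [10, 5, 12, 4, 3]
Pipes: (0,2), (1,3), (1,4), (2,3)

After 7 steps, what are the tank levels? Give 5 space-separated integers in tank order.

Answer: 8 7 7 7 5

Derivation:
Step 1: flows [2->0,1->3,1->4,2->3] -> levels [11 3 10 6 4]
Step 2: flows [0->2,3->1,4->1,2->3] -> levels [10 5 10 6 3]
Step 3: flows [0=2,3->1,1->4,2->3] -> levels [10 5 9 6 4]
Step 4: flows [0->2,3->1,1->4,2->3] -> levels [9 5 9 6 5]
Step 5: flows [0=2,3->1,1=4,2->3] -> levels [9 6 8 6 5]
Step 6: flows [0->2,1=3,1->4,2->3] -> levels [8 5 8 7 6]
Step 7: flows [0=2,3->1,4->1,2->3] -> levels [8 7 7 7 5]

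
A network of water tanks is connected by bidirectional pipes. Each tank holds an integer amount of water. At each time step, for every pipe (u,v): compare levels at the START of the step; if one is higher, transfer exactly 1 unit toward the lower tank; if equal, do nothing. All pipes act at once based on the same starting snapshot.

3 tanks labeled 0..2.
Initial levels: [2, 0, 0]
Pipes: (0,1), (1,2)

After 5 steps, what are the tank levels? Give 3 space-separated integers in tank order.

Answer: 0 2 0

Derivation:
Step 1: flows [0->1,1=2] -> levels [1 1 0]
Step 2: flows [0=1,1->2] -> levels [1 0 1]
Step 3: flows [0->1,2->1] -> levels [0 2 0]
Step 4: flows [1->0,1->2] -> levels [1 0 1]
  -> period-2 cycle: step 4 state = step 2 state
  -> state at step 5: (5-2) mod 2 = 1, same as step 3 -> [0 2 0]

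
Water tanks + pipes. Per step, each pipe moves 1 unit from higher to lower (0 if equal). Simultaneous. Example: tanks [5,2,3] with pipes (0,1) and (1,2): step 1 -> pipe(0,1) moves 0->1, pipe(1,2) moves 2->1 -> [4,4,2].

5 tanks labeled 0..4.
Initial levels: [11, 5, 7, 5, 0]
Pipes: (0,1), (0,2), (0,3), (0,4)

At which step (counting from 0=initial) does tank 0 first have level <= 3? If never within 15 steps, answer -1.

Answer: 4

Derivation:
Step 1: flows [0->1,0->2,0->3,0->4] -> levels [7 6 8 6 1]
Step 2: flows [0->1,2->0,0->3,0->4] -> levels [5 7 7 7 2]
Step 3: flows [1->0,2->0,3->0,0->4] -> levels [7 6 6 6 3]
Step 4: flows [0->1,0->2,0->3,0->4] -> levels [3 7 7 7 4]
Tank 0 first reaches <=3 at step 4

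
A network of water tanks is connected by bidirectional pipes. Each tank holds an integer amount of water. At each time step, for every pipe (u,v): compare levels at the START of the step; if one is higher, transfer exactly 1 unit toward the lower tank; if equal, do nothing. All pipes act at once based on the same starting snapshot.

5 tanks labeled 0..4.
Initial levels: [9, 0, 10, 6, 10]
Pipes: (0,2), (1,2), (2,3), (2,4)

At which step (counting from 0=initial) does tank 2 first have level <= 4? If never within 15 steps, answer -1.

Answer: -1

Derivation:
Step 1: flows [2->0,2->1,2->3,2=4] -> levels [10 1 7 7 10]
Step 2: flows [0->2,2->1,2=3,4->2] -> levels [9 2 8 7 9]
Step 3: flows [0->2,2->1,2->3,4->2] -> levels [8 3 8 8 8]
Step 4: flows [0=2,2->1,2=3,2=4] -> levels [8 4 7 8 8]
Step 5: flows [0->2,2->1,3->2,4->2] -> levels [7 5 9 7 7]
Step 6: flows [2->0,2->1,2->3,2->4] -> levels [8 6 5 8 8]
Step 7: flows [0->2,1->2,3->2,4->2] -> levels [7 5 9 7 7]
  -> period-2 cycle (repeats step 5); tank 2 never drops to <=4
Tank 2 never reaches <=4 within 15 steps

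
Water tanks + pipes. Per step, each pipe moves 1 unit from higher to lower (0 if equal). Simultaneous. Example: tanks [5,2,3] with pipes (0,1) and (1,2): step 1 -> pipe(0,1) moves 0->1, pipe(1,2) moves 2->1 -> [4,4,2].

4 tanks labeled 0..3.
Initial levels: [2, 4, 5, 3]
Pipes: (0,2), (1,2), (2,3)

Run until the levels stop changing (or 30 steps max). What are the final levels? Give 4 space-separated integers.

Answer: 2 4 5 3

Derivation:
Step 1: flows [2->0,2->1,2->3] -> levels [3 5 2 4]
Step 2: flows [0->2,1->2,3->2] -> levels [2 4 5 3]
  -> period-2 cycle: step 2 state = step 0 state; never stabilizes
  -> state at step 30: (30-0) mod 2 = 0, same as step 0 -> [2 4 5 3]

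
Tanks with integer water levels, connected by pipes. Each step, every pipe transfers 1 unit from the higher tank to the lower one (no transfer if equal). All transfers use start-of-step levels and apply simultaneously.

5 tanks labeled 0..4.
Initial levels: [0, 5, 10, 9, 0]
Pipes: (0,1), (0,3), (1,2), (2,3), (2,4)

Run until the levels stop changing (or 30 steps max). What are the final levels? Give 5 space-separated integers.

Answer: 4 6 3 6 5

Derivation:
Step 1: flows [1->0,3->0,2->1,2->3,2->4] -> levels [2 5 7 9 1]
Step 2: flows [1->0,3->0,2->1,3->2,2->4] -> levels [4 5 6 7 2]
Step 3: flows [1->0,3->0,2->1,3->2,2->4] -> levels [6 5 5 5 3]
Step 4: flows [0->1,0->3,1=2,2=3,2->4] -> levels [4 6 4 6 4]
Step 5: flows [1->0,3->0,1->2,3->2,2=4] -> levels [6 4 6 4 4]
Step 6: flows [0->1,0->3,2->1,2->3,2->4] -> levels [4 6 3 6 5]
Step 7: flows [1->0,3->0,1->2,3->2,4->2] -> levels [6 4 6 4 4]
  -> period-2 cycle: step 7 state = step 5 state; never stabilizes
  -> state at step 30: (30-5) mod 2 = 1, same as step 6 -> [4 6 3 6 5]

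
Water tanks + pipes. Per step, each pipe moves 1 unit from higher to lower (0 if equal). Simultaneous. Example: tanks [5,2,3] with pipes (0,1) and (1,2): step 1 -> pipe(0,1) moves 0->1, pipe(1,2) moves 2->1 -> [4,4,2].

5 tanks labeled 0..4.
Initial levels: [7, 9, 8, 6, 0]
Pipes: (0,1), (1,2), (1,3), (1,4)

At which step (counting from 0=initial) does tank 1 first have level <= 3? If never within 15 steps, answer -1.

Answer: -1

Derivation:
Step 1: flows [1->0,1->2,1->3,1->4] -> levels [8 5 9 7 1]
Step 2: flows [0->1,2->1,3->1,1->4] -> levels [7 7 8 6 2]
Step 3: flows [0=1,2->1,1->3,1->4] -> levels [7 6 7 7 3]
Step 4: flows [0->1,2->1,3->1,1->4] -> levels [6 8 6 6 4]
Step 5: flows [1->0,1->2,1->3,1->4] -> levels [7 4 7 7 5]
Step 6: flows [0->1,2->1,3->1,4->1] -> levels [6 8 6 6 4]
  -> period-2 cycle (repeats step 4); tank 1 never drops to <=3
Tank 1 never reaches <=3 within 15 steps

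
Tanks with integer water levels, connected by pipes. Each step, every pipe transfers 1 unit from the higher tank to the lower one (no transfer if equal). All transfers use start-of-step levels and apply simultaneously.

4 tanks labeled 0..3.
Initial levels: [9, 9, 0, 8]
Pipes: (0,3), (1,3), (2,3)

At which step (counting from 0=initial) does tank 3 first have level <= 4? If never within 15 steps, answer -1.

Step 1: flows [0->3,1->3,3->2] -> levels [8 8 1 9]
Step 2: flows [3->0,3->1,3->2] -> levels [9 9 2 6]
Step 3: flows [0->3,1->3,3->2] -> levels [8 8 3 7]
Step 4: flows [0->3,1->3,3->2] -> levels [7 7 4 8]
Step 5: flows [3->0,3->1,3->2] -> levels [8 8 5 5]
Step 6: flows [0->3,1->3,2=3] -> levels [7 7 5 7]
Step 7: flows [0=3,1=3,3->2] -> levels [7 7 6 6]
Step 8: flows [0->3,1->3,2=3] -> levels [6 6 6 8]
Step 9: flows [3->0,3->1,3->2] -> levels [7 7 7 5]
Step 10: flows [0->3,1->3,2->3] -> levels [6 6 6 8]
  -> period-2 cycle (repeats step 8); tank 3 never drops to <=4
Tank 3 never reaches <=4 within 15 steps

Answer: -1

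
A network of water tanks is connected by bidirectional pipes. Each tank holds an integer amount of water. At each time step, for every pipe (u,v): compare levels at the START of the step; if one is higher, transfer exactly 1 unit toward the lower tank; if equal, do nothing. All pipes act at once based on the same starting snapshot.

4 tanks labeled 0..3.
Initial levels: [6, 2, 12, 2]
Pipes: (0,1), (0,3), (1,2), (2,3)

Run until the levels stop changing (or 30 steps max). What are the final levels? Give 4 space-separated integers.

Step 1: flows [0->1,0->3,2->1,2->3] -> levels [4 4 10 4]
Step 2: flows [0=1,0=3,2->1,2->3] -> levels [4 5 8 5]
Step 3: flows [1->0,3->0,2->1,2->3] -> levels [6 5 6 5]
Step 4: flows [0->1,0->3,2->1,2->3] -> levels [4 7 4 7]
Step 5: flows [1->0,3->0,1->2,3->2] -> levels [6 5 6 5]
  -> period-2 cycle: step 5 state = step 3 state; never stabilizes
  -> state at step 30: (30-3) mod 2 = 1, same as step 4 -> [4 7 4 7]

Answer: 4 7 4 7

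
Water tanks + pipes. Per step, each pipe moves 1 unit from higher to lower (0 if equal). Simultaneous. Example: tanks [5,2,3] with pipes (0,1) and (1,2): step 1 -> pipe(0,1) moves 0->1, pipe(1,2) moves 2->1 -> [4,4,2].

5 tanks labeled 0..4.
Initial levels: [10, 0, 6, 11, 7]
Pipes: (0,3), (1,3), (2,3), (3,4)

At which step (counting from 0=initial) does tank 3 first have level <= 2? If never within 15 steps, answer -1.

Step 1: flows [3->0,3->1,3->2,3->4] -> levels [11 1 7 7 8]
Step 2: flows [0->3,3->1,2=3,4->3] -> levels [10 2 7 8 7]
Step 3: flows [0->3,3->1,3->2,3->4] -> levels [9 3 8 6 8]
Step 4: flows [0->3,3->1,2->3,4->3] -> levels [8 4 7 8 7]
Step 5: flows [0=3,3->1,3->2,3->4] -> levels [8 5 8 5 8]
Step 6: flows [0->3,1=3,2->3,4->3] -> levels [7 5 7 8 7]
Step 7: flows [3->0,3->1,3->2,3->4] -> levels [8 6 8 4 8]
Step 8: flows [0->3,1->3,2->3,4->3] -> levels [7 5 7 8 7]
  -> period-2 cycle (repeats step 6); tank 3 never drops to <=2
Tank 3 never reaches <=2 within 15 steps

Answer: -1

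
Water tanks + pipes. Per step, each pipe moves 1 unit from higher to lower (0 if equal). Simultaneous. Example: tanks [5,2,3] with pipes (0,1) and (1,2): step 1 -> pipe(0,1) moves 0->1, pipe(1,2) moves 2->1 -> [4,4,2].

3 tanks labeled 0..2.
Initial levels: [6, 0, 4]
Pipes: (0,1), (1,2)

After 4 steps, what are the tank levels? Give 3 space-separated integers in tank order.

Answer: 3 4 3

Derivation:
Step 1: flows [0->1,2->1] -> levels [5 2 3]
Step 2: flows [0->1,2->1] -> levels [4 4 2]
Step 3: flows [0=1,1->2] -> levels [4 3 3]
Step 4: flows [0->1,1=2] -> levels [3 4 3]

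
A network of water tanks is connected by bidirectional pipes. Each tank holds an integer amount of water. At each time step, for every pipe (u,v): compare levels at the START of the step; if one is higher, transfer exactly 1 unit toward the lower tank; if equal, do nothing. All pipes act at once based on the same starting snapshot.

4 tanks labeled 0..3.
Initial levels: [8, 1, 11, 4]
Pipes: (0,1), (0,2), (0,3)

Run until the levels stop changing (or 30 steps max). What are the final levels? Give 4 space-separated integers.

Step 1: flows [0->1,2->0,0->3] -> levels [7 2 10 5]
Step 2: flows [0->1,2->0,0->3] -> levels [6 3 9 6]
Step 3: flows [0->1,2->0,0=3] -> levels [6 4 8 6]
Step 4: flows [0->1,2->0,0=3] -> levels [6 5 7 6]
Step 5: flows [0->1,2->0,0=3] -> levels [6 6 6 6]
Step 6: flows [0=1,0=2,0=3] -> levels [6 6 6 6]
  -> stable (no change)

Answer: 6 6 6 6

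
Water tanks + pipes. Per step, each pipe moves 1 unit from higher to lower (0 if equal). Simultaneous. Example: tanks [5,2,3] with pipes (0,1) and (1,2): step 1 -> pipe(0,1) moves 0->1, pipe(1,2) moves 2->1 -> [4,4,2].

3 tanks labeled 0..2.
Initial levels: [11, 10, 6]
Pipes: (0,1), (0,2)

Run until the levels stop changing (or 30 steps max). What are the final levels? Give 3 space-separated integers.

Answer: 9 9 9

Derivation:
Step 1: flows [0->1,0->2] -> levels [9 11 7]
Step 2: flows [1->0,0->2] -> levels [9 10 8]
Step 3: flows [1->0,0->2] -> levels [9 9 9]
Step 4: flows [0=1,0=2] -> levels [9 9 9]
  -> stable (no change)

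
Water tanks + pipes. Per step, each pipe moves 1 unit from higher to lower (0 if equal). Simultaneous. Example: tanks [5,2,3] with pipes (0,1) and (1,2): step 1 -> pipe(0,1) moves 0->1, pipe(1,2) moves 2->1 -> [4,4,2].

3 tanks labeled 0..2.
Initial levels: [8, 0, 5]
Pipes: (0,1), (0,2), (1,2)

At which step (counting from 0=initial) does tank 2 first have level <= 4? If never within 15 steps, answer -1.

Step 1: flows [0->1,0->2,2->1] -> levels [6 2 5]
Step 2: flows [0->1,0->2,2->1] -> levels [4 4 5]
Step 3: flows [0=1,2->0,2->1] -> levels [5 5 3]
Tank 2 first reaches <=4 at step 3

Answer: 3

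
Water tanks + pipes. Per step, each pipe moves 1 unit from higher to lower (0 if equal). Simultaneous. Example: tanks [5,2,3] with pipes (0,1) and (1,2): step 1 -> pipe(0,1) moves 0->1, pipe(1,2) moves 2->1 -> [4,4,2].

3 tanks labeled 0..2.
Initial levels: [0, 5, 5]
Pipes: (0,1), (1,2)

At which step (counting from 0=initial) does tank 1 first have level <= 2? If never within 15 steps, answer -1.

Step 1: flows [1->0,1=2] -> levels [1 4 5]
Step 2: flows [1->0,2->1] -> levels [2 4 4]
Step 3: flows [1->0,1=2] -> levels [3 3 4]
Step 4: flows [0=1,2->1] -> levels [3 4 3]
Step 5: flows [1->0,1->2] -> levels [4 2 4]
Tank 1 first reaches <=2 at step 5

Answer: 5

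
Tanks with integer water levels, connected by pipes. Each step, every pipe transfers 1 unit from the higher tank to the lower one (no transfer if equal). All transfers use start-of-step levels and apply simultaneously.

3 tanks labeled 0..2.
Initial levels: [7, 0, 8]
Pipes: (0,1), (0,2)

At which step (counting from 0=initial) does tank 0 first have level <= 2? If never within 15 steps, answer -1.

Step 1: flows [0->1,2->0] -> levels [7 1 7]
Step 2: flows [0->1,0=2] -> levels [6 2 7]
Step 3: flows [0->1,2->0] -> levels [6 3 6]
Step 4: flows [0->1,0=2] -> levels [5 4 6]
Step 5: flows [0->1,2->0] -> levels [5 5 5]
Step 6: flows [0=1,0=2] -> levels [5 5 5]
  -> stable; tank 0 stays at 5 > 2
Tank 0 never reaches <=2 within 15 steps

Answer: -1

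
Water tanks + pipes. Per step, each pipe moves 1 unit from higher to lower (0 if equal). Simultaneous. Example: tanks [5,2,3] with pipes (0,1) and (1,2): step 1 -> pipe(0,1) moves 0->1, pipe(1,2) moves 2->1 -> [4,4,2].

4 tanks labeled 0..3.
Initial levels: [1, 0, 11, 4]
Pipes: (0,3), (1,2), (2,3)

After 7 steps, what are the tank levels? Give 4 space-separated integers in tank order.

Answer: 5 3 5 3

Derivation:
Step 1: flows [3->0,2->1,2->3] -> levels [2 1 9 4]
Step 2: flows [3->0,2->1,2->3] -> levels [3 2 7 4]
Step 3: flows [3->0,2->1,2->3] -> levels [4 3 5 4]
Step 4: flows [0=3,2->1,2->3] -> levels [4 4 3 5]
Step 5: flows [3->0,1->2,3->2] -> levels [5 3 5 3]
Step 6: flows [0->3,2->1,2->3] -> levels [4 4 3 5]
  -> period-2 cycle: step 6 state = step 4 state
  -> state at step 7: (7-4) mod 2 = 1, same as step 5 -> [5 3 5 3]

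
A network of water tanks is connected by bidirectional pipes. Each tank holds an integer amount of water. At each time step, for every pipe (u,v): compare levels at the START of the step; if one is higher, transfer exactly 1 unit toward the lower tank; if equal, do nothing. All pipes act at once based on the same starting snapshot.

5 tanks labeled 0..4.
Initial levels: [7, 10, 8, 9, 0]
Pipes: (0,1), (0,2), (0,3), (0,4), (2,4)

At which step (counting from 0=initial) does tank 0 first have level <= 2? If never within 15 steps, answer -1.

Step 1: flows [1->0,2->0,3->0,0->4,2->4] -> levels [9 9 6 8 2]
Step 2: flows [0=1,0->2,0->3,0->4,2->4] -> levels [6 9 6 9 4]
Step 3: flows [1->0,0=2,3->0,0->4,2->4] -> levels [7 8 5 8 6]
Step 4: flows [1->0,0->2,3->0,0->4,4->2] -> levels [7 7 7 7 6]
Step 5: flows [0=1,0=2,0=3,0->4,2->4] -> levels [6 7 6 7 8]
Step 6: flows [1->0,0=2,3->0,4->0,4->2] -> levels [9 6 7 6 6]
Step 7: flows [0->1,0->2,0->3,0->4,2->4] -> levels [5 7 7 7 8]
Step 8: flows [1->0,2->0,3->0,4->0,4->2] -> levels [9 6 7 6 6]
  -> period-2 cycle (repeats step 6); tank 0 never drops to <=2
Tank 0 never reaches <=2 within 15 steps

Answer: -1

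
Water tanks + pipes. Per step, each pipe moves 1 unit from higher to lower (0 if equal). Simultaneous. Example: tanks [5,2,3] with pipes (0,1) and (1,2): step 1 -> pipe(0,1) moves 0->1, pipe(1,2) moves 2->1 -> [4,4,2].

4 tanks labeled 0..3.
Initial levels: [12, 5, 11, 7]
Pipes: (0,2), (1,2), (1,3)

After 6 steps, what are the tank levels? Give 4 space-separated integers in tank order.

Step 1: flows [0->2,2->1,3->1] -> levels [11 7 11 6]
Step 2: flows [0=2,2->1,1->3] -> levels [11 7 10 7]
Step 3: flows [0->2,2->1,1=3] -> levels [10 8 10 7]
Step 4: flows [0=2,2->1,1->3] -> levels [10 8 9 8]
Step 5: flows [0->2,2->1,1=3] -> levels [9 9 9 8]
Step 6: flows [0=2,1=2,1->3] -> levels [9 8 9 9]

Answer: 9 8 9 9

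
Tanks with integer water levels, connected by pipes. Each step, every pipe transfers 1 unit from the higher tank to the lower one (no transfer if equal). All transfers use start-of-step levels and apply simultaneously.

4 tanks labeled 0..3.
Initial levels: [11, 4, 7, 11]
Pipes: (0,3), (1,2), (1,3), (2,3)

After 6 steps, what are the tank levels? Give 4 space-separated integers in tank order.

Answer: 8 8 7 10

Derivation:
Step 1: flows [0=3,2->1,3->1,3->2] -> levels [11 6 7 9]
Step 2: flows [0->3,2->1,3->1,3->2] -> levels [10 8 7 8]
Step 3: flows [0->3,1->2,1=3,3->2] -> levels [9 7 9 8]
Step 4: flows [0->3,2->1,3->1,2->3] -> levels [8 9 7 9]
Step 5: flows [3->0,1->2,1=3,3->2] -> levels [9 8 9 7]
Step 6: flows [0->3,2->1,1->3,2->3] -> levels [8 8 7 10]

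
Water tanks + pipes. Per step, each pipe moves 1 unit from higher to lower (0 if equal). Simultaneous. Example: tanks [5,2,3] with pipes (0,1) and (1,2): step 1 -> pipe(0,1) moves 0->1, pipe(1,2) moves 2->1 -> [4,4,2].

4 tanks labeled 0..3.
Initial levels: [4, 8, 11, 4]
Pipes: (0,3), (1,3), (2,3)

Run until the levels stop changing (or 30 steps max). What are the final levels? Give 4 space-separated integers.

Step 1: flows [0=3,1->3,2->3] -> levels [4 7 10 6]
Step 2: flows [3->0,1->3,2->3] -> levels [5 6 9 7]
Step 3: flows [3->0,3->1,2->3] -> levels [6 7 8 6]
Step 4: flows [0=3,1->3,2->3] -> levels [6 6 7 8]
Step 5: flows [3->0,3->1,3->2] -> levels [7 7 8 5]
Step 6: flows [0->3,1->3,2->3] -> levels [6 6 7 8]
  -> period-2 cycle: step 6 state = step 4 state; never stabilizes
  -> state at step 30: (30-4) mod 2 = 0, same as step 4 -> [6 6 7 8]

Answer: 6 6 7 8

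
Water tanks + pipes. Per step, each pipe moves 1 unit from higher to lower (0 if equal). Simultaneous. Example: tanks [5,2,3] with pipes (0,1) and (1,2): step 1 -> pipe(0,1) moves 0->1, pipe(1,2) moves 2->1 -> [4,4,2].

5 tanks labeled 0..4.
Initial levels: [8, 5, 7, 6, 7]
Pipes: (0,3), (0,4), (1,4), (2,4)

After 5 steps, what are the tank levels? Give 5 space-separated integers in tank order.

Answer: 6 6 6 7 8

Derivation:
Step 1: flows [0->3,0->4,4->1,2=4] -> levels [6 6 7 7 7]
Step 2: flows [3->0,4->0,4->1,2=4] -> levels [8 7 7 6 5]
Step 3: flows [0->3,0->4,1->4,2->4] -> levels [6 6 6 7 8]
Step 4: flows [3->0,4->0,4->1,4->2] -> levels [8 7 7 6 5]
  -> period-2 cycle: step 4 state = step 2 state
  -> state at step 5: (5-2) mod 2 = 1, same as step 3 -> [6 6 6 7 8]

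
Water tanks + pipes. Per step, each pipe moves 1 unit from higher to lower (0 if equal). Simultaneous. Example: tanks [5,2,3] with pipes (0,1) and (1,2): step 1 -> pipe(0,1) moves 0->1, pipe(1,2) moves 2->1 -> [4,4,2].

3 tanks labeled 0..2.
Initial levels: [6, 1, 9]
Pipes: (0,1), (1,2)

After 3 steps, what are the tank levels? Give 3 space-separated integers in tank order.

Answer: 5 5 6

Derivation:
Step 1: flows [0->1,2->1] -> levels [5 3 8]
Step 2: flows [0->1,2->1] -> levels [4 5 7]
Step 3: flows [1->0,2->1] -> levels [5 5 6]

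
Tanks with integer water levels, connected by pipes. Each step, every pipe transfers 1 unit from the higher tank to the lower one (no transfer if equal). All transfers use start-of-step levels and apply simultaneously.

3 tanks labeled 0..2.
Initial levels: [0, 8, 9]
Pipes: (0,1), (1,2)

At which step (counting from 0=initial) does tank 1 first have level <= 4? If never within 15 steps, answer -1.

Step 1: flows [1->0,2->1] -> levels [1 8 8]
Step 2: flows [1->0,1=2] -> levels [2 7 8]
Step 3: flows [1->0,2->1] -> levels [3 7 7]
Step 4: flows [1->0,1=2] -> levels [4 6 7]
Step 5: flows [1->0,2->1] -> levels [5 6 6]
Step 6: flows [1->0,1=2] -> levels [6 5 6]
Step 7: flows [0->1,2->1] -> levels [5 7 5]
Step 8: flows [1->0,1->2] -> levels [6 5 6]
  -> period-2 cycle (repeats step 6); tank 1 never drops to <=4
Tank 1 never reaches <=4 within 15 steps

Answer: -1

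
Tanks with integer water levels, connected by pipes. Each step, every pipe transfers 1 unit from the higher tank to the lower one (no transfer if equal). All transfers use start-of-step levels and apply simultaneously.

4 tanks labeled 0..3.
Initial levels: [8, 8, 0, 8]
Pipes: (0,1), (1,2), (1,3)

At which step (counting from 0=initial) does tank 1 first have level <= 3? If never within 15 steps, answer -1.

Answer: -1

Derivation:
Step 1: flows [0=1,1->2,1=3] -> levels [8 7 1 8]
Step 2: flows [0->1,1->2,3->1] -> levels [7 8 2 7]
Step 3: flows [1->0,1->2,1->3] -> levels [8 5 3 8]
Step 4: flows [0->1,1->2,3->1] -> levels [7 6 4 7]
Step 5: flows [0->1,1->2,3->1] -> levels [6 7 5 6]
Step 6: flows [1->0,1->2,1->3] -> levels [7 4 6 7]
Step 7: flows [0->1,2->1,3->1] -> levels [6 7 5 6]
  -> period-2 cycle (repeats step 5); tank 1 never drops to <=3
Tank 1 never reaches <=3 within 15 steps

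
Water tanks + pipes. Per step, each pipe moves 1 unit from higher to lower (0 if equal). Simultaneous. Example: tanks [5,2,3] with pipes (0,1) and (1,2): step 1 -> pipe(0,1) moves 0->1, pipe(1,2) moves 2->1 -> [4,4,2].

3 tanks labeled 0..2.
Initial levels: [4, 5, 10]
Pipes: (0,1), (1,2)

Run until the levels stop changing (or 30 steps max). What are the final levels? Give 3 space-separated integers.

Step 1: flows [1->0,2->1] -> levels [5 5 9]
Step 2: flows [0=1,2->1] -> levels [5 6 8]
Step 3: flows [1->0,2->1] -> levels [6 6 7]
Step 4: flows [0=1,2->1] -> levels [6 7 6]
Step 5: flows [1->0,1->2] -> levels [7 5 7]
Step 6: flows [0->1,2->1] -> levels [6 7 6]
  -> period-2 cycle: step 6 state = step 4 state; never stabilizes
  -> state at step 30: (30-4) mod 2 = 0, same as step 4 -> [6 7 6]

Answer: 6 7 6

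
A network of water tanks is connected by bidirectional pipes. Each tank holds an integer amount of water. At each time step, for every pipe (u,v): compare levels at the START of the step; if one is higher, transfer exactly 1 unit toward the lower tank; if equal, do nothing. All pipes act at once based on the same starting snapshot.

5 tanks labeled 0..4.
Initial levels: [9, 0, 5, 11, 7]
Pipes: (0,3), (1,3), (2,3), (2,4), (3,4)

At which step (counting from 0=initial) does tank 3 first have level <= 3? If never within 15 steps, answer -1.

Step 1: flows [3->0,3->1,3->2,4->2,3->4] -> levels [10 1 7 7 7]
Step 2: flows [0->3,3->1,2=3,2=4,3=4] -> levels [9 2 7 7 7]
Step 3: flows [0->3,3->1,2=3,2=4,3=4] -> levels [8 3 7 7 7]
Step 4: flows [0->3,3->1,2=3,2=4,3=4] -> levels [7 4 7 7 7]
Step 5: flows [0=3,3->1,2=3,2=4,3=4] -> levels [7 5 7 6 7]
Step 6: flows [0->3,3->1,2->3,2=4,4->3] -> levels [6 6 6 8 6]
Step 7: flows [3->0,3->1,3->2,2=4,3->4] -> levels [7 7 7 4 7]
Step 8: flows [0->3,1->3,2->3,2=4,4->3] -> levels [6 6 6 8 6]
  -> period-2 cycle (repeats step 6); tank 3 never drops to <=3
Tank 3 never reaches <=3 within 15 steps

Answer: -1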